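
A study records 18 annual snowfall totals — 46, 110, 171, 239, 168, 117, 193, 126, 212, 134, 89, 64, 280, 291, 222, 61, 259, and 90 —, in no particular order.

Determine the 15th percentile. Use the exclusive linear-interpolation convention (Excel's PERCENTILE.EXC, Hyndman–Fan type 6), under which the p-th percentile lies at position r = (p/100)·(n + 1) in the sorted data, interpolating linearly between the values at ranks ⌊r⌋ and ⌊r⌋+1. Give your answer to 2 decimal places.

63.55

Sorted: 46, 61, 64, 89, 90, 110, 117, 126, 134, 168, 171, 193, 212, 222, 239, 259, 280, 291.
n = 18.
r = (15/100)·(18 + 1) = 2.85.
Rank 2 is 61 and rank 3 is 64.
Interpolate: 61 + 0.85·(64 − 61) = 61 + 0.85·3 = 63.55.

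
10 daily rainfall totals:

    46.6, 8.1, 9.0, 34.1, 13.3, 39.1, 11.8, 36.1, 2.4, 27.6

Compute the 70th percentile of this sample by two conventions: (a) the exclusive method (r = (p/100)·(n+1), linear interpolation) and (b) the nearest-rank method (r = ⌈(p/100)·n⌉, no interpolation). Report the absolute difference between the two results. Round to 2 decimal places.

1.40

Sorted: 2.4, 8.1, 9.0, 11.8, 13.3, 27.6, 34.1, 36.1, 39.1, 46.6.
n = 10.
(a) r = 7.7; between ranks 7 (34.1) and 8 (36.1): 35.5.
(b) the nearest-rank method: rank 7 → 34.1.
|35.5 − 34.1| = 1.4.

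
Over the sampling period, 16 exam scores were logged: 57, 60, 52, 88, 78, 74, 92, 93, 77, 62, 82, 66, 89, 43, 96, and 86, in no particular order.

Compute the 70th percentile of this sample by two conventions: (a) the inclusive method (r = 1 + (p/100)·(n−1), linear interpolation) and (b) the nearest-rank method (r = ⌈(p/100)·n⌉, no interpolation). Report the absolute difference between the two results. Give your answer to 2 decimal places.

Sorted: 43, 52, 57, 60, 62, 66, 74, 77, 78, 82, 86, 88, 89, 92, 93, 96.
n = 16.
(a) r = 11.5; between ranks 11 (86) and 12 (88): 87.
(b) the nearest-rank method: rank 12 → 88.
|87 − 88| = 1.

1.00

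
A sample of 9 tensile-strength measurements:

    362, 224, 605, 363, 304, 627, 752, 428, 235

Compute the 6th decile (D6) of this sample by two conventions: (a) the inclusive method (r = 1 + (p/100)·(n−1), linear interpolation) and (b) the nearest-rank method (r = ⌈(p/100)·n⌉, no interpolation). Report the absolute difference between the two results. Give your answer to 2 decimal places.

13.00

Sorted: 224, 235, 304, 362, 363, 428, 605, 627, 752.
n = 9.
(a) r = 5.8; between ranks 5 (363) and 6 (428): 415.
(b) the nearest-rank method: rank 6 → 428.
|415 − 428| = 13.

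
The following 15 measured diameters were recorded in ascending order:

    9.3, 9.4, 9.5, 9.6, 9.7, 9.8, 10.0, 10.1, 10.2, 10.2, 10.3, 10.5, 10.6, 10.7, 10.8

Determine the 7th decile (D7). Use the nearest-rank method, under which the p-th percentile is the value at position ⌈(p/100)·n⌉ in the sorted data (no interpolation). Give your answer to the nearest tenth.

n = 15.
Position = ⌈70/100 · 15⌉ = ⌈10.5⌉ = 11.
The value at rank 11 is 10.3.

10.3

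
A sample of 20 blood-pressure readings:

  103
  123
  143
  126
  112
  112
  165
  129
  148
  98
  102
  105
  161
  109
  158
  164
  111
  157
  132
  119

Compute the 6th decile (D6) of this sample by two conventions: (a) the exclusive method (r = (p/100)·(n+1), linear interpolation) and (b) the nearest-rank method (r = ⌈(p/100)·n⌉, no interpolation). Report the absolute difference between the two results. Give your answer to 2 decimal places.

Sorted: 98, 102, 103, 105, 109, 111, 112, 112, 119, 123, 126, 129, 132, 143, 148, 157, 158, 161, 164, 165.
n = 20.
(a) r = 12.6; between ranks 12 (129) and 13 (132): 130.8.
(b) the nearest-rank method: rank 12 → 129.
|130.8 − 129| = 1.8.

1.80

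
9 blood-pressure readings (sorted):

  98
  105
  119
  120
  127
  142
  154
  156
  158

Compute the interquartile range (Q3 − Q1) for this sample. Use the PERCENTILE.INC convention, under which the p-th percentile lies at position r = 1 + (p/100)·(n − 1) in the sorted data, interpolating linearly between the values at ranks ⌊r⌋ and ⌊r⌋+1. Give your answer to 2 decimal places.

n = 9.
P25: r = 3 (integer) → 119.
P75: r = 7 (integer) → 154.
Difference: 154 − 119 = 35.

35.00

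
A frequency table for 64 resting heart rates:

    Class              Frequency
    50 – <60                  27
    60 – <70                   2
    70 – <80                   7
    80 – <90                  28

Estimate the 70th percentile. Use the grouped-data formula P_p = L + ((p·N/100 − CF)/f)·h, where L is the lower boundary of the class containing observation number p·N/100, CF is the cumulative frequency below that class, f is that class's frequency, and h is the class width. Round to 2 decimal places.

83.14

N = 64; target position k = 70/100 · 64 = 44.8.
Cumulative frequencies: 27, 29, 36, 64.
Observation 44.8 falls in the class 80 – <90.
L = 80, CF = 36, f = 28, h = 10.
P70 = 80 + ((44.8 − 36)/28)·10 = 80 + 3.14286 = 83.1429.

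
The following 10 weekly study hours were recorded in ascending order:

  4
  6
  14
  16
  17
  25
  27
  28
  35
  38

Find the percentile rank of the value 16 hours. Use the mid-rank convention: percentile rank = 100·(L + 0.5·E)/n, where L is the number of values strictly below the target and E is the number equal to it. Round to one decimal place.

35.0

Count below 16: L = 3; count equal: E = 1; n = 10.
Percentile rank = 100·(3 + 0.5·1)/10 = 100·3.5/10 = 35.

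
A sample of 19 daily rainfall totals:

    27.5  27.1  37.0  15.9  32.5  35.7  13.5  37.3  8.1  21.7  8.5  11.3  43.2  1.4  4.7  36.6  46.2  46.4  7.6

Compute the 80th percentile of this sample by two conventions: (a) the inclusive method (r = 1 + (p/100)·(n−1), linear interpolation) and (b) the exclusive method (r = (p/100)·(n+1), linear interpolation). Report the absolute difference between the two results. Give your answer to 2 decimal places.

Sorted: 1.4, 4.7, 7.6, 8.1, 8.5, 11.3, 13.5, 15.9, 21.7, 27.1, 27.5, 32.5, 35.7, 36.6, 37.0, 37.3, 43.2, 46.2, 46.4.
n = 19.
(a) r = 15.4; between ranks 15 (37.0) and 16 (37.3): 37.12.
(b) r = 16 → value at rank 16 = 37.3.
|37.12 − 37.3| = 0.18.

0.18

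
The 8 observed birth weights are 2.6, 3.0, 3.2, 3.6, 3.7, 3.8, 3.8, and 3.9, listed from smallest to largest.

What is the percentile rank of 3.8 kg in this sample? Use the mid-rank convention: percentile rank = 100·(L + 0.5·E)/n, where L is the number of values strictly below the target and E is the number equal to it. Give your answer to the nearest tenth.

75.0

Count below 3.8: L = 5; count equal: E = 2; n = 8.
Percentile rank = 100·(5 + 0.5·2)/8 = 100·6/8 = 75.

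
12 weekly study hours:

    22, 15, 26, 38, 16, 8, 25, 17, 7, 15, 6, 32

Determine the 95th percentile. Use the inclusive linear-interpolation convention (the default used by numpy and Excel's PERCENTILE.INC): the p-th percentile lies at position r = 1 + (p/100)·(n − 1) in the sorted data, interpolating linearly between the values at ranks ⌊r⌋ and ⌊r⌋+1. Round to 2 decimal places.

Sorted: 6, 7, 8, 15, 15, 16, 17, 22, 25, 26, 32, 38.
n = 12.
r = 1 + (95/100)·(12 − 1) = 1 + 10.45 = 11.45.
Rank 11 is 32 and rank 12 is 38.
Interpolate: 32 + 0.45·(38 − 32) = 32 + 0.45·6 = 34.7.

34.70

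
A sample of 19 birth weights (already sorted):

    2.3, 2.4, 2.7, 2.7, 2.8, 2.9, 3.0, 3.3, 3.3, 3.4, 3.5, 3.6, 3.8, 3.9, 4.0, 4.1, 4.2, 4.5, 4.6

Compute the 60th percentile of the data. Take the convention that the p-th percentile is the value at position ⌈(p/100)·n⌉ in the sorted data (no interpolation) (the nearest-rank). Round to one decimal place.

3.6

n = 19.
Position = ⌈60/100 · 19⌉ = ⌈11.4⌉ = 12.
The value at rank 12 is 3.6.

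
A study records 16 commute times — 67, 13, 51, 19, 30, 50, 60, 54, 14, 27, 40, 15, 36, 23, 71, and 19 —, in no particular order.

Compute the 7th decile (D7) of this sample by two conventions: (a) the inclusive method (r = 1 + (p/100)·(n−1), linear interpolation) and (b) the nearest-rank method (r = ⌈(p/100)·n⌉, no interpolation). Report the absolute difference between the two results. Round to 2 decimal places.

Sorted: 13, 14, 15, 19, 19, 23, 27, 30, 36, 40, 50, 51, 54, 60, 67, 71.
n = 16.
(a) r = 11.5; between ranks 11 (50) and 12 (51): 50.5.
(b) the nearest-rank method: rank 12 → 51.
|50.5 − 51| = 0.5.

0.50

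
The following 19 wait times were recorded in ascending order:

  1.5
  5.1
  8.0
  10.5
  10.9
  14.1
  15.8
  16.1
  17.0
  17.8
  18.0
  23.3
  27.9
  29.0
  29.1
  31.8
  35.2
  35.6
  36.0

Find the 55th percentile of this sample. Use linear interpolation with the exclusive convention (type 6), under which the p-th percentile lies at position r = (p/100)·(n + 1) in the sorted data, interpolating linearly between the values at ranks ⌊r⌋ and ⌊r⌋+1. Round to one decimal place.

n = 19.
r = (55/100)·(19 + 1) = 11.
r is an integer, so P55 is the value at rank 11: 18.0.

18.0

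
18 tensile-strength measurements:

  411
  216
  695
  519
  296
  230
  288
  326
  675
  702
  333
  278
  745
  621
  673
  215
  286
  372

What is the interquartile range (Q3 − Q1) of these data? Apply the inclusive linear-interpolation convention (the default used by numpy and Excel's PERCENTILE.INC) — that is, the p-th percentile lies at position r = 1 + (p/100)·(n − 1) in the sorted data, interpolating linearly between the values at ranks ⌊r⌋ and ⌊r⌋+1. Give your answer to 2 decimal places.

Sorted: 215, 216, 230, 278, 286, 288, 296, 326, 333, 372, 411, 519, 621, 673, 675, 695, 702, 745.
n = 18.
P25: r = 5.25; ranks 5–6 are 286, 288; interpolating gives 286.5.
P75: r = 13.75; ranks 13–14 are 621, 673; interpolating gives 660.
Difference: 660 − 286.5 = 373.5.

373.50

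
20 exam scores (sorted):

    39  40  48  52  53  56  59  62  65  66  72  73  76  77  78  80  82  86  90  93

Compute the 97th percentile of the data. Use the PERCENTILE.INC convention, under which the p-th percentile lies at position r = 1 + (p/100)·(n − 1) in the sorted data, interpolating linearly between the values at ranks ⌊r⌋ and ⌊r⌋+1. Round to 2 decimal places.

91.29

n = 20.
r = 1 + (97/100)·(20 − 1) = 1 + 18.43 = 19.43.
Rank 19 is 90 and rank 20 is 93.
Interpolate: 90 + 0.43·(93 − 90) = 90 + 0.43·3 = 91.29.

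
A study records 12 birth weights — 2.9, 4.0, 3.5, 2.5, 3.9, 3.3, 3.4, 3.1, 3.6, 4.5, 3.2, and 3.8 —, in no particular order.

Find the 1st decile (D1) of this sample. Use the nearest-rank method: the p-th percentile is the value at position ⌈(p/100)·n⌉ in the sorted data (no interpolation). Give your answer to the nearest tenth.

Sorted: 2.5, 2.9, 3.1, 3.2, 3.3, 3.4, 3.5, 3.6, 3.8, 3.9, 4.0, 4.5.
n = 12.
Position = ⌈10/100 · 12⌉ = ⌈1.2⌉ = 2.
The value at rank 2 is 2.9.

2.9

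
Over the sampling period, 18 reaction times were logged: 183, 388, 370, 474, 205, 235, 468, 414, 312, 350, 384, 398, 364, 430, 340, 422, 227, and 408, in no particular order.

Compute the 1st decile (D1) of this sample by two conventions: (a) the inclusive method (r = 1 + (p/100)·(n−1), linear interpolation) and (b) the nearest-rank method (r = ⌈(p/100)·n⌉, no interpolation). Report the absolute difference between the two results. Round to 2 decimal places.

Sorted: 183, 205, 227, 235, 312, 340, 350, 364, 370, 384, 388, 398, 408, 414, 422, 430, 468, 474.
n = 18.
(a) r = 2.7; between ranks 2 (205) and 3 (227): 220.4.
(b) the nearest-rank method: rank 2 → 205.
|220.4 − 205| = 15.4.

15.40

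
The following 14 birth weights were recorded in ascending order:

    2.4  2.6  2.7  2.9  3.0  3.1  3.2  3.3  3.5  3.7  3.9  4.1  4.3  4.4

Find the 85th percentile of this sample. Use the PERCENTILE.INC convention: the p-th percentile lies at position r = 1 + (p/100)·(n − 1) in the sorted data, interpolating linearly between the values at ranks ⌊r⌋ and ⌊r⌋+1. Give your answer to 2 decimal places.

4.11

n = 14.
r = 1 + (85/100)·(14 − 1) = 1 + 11.05 = 12.05.
Rank 12 is 4.1 and rank 13 is 4.3.
Interpolate: 4.1 + 0.05·(4.3 − 4.1) = 4.1 + 0.05·0.2 = 4.11.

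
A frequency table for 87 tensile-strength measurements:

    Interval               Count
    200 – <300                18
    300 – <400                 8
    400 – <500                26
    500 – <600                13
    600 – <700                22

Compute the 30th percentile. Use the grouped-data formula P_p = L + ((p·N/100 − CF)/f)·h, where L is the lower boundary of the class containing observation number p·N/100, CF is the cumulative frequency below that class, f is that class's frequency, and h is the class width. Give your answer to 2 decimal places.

400.38

N = 87; target position k = 30/100 · 87 = 26.1.
Cumulative frequencies: 18, 26, 52, 65, 87.
Observation 26.1 falls in the class 400 – <500.
L = 400, CF = 26, f = 26, h = 100.
P30 = 400 + ((26.1 − 26)/26)·100 = 400 + 0.384615 = 400.385.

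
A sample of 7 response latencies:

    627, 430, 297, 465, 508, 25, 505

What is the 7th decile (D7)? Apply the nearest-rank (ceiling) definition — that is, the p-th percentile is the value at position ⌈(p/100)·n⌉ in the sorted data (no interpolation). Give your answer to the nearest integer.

Sorted: 25, 297, 430, 465, 505, 508, 627.
n = 7.
Position = ⌈70/100 · 7⌉ = ⌈4.9⌉ = 5.
The value at rank 5 is 505.

505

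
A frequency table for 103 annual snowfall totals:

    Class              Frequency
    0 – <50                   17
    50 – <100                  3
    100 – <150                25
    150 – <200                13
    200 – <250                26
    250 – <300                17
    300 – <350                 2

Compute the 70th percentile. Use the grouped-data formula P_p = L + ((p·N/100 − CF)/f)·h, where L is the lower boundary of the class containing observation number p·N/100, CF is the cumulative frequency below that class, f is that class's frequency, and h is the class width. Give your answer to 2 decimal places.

227.12

N = 103; target position k = 70/100 · 103 = 72.1.
Cumulative frequencies: 17, 20, 45, 58, 84, 101, 103.
Observation 72.1 falls in the class 200 – <250.
L = 200, CF = 58, f = 26, h = 50.
P70 = 200 + ((72.1 − 58)/26)·50 = 200 + 27.1154 = 227.115.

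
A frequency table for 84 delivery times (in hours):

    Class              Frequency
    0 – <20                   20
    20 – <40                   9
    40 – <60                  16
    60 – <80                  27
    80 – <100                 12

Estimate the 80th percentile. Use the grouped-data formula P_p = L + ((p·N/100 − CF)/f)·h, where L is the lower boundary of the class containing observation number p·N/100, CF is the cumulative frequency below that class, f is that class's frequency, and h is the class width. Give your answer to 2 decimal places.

N = 84; target position k = 80/100 · 84 = 67.2.
Cumulative frequencies: 20, 29, 45, 72, 84.
Observation 67.2 falls in the class 60 – <80.
L = 60, CF = 45, f = 27, h = 20.
P80 = 60 + ((67.2 − 45)/27)·20 = 60 + 16.4444 = 76.4444.

76.44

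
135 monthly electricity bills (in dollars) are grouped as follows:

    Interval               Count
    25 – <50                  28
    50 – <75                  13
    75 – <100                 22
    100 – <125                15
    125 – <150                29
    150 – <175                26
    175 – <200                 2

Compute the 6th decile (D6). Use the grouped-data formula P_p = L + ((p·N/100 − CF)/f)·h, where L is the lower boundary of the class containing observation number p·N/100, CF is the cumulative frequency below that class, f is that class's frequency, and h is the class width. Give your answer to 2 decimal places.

127.59

N = 135; target position k = 60/100 · 135 = 81.
Cumulative frequencies: 28, 41, 63, 78, 107, 133, 135.
Observation 81 falls in the class 125 – <150.
L = 125, CF = 78, f = 29, h = 25.
P60 = 125 + ((81 − 78)/29)·25 = 125 + 2.58621 = 127.586.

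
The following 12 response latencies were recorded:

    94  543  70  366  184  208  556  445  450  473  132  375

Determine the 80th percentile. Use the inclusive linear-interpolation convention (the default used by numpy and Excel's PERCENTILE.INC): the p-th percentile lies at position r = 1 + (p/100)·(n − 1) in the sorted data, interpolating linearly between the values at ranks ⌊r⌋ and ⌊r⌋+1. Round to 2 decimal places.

Sorted: 70, 94, 132, 184, 208, 366, 375, 445, 450, 473, 543, 556.
n = 12.
r = 1 + (80/100)·(12 − 1) = 1 + 8.8 = 9.8.
Rank 9 is 450 and rank 10 is 473.
Interpolate: 450 + 0.8·(473 − 450) = 450 + 0.8·23 = 468.4.

468.40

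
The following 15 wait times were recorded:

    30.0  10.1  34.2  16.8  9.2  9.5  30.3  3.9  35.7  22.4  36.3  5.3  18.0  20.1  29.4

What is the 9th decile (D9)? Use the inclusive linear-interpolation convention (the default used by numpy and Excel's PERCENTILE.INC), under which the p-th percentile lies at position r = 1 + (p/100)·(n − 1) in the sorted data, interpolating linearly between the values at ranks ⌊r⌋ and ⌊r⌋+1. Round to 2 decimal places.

Sorted: 3.9, 5.3, 9.2, 9.5, 10.1, 16.8, 18.0, 20.1, 22.4, 29.4, 30.0, 30.3, 34.2, 35.7, 36.3.
n = 15.
r = 1 + (90/100)·(15 − 1) = 1 + 12.6 = 13.6.
Rank 13 is 34.2 and rank 14 is 35.7.
Interpolate: 34.2 + 0.6·(35.7 − 34.2) = 34.2 + 0.6·1.5 = 35.1.

35.10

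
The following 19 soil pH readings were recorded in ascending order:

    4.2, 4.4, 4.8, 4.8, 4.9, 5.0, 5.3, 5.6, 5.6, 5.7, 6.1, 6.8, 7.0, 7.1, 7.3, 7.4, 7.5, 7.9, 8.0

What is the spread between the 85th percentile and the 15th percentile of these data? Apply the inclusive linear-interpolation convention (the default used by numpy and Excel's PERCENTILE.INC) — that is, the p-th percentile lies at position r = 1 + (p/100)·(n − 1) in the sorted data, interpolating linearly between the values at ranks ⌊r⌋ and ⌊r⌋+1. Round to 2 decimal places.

n = 19.
P15: r = 3.7; ranks 3–4 are 4.8, 4.8; interpolating gives 4.8.
P85: r = 16.3; ranks 16–17 are 7.4, 7.5; interpolating gives 7.43.
Difference: 7.43 − 4.8 = 2.63.

2.63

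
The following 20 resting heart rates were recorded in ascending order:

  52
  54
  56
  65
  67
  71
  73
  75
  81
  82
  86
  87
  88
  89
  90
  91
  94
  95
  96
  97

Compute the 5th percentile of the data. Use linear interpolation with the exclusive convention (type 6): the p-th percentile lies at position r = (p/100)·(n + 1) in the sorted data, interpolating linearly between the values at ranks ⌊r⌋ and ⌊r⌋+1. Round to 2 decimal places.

52.10

n = 20.
r = (5/100)·(20 + 1) = 1.05.
Rank 1 is 52 and rank 2 is 54.
Interpolate: 52 + 0.05·(54 − 52) = 52 + 0.05·2 = 52.1.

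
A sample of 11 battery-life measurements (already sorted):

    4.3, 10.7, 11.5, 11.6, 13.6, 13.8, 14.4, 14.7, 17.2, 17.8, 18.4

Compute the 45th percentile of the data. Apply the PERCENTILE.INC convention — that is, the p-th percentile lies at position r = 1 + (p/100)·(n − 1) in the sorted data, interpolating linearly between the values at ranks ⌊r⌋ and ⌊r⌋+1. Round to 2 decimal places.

13.70

n = 11.
r = 1 + (45/100)·(11 − 1) = 1 + 4.5 = 5.5.
Rank 5 is 13.6 and rank 6 is 13.8.
Interpolate: 13.6 + 0.5·(13.8 − 13.6) = 13.6 + 0.5·0.2 = 13.7.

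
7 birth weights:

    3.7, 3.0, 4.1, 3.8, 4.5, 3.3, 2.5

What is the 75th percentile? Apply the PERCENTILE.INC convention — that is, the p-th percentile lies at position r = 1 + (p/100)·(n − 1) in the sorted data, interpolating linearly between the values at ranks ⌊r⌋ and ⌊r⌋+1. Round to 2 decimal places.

3.95

Sorted: 2.5, 3.0, 3.3, 3.7, 3.8, 4.1, 4.5.
n = 7.
r = 1 + (75/100)·(7 − 1) = 1 + 4.5 = 5.5.
Rank 5 is 3.8 and rank 6 is 4.1.
Interpolate: 3.8 + 0.5·(4.1 − 3.8) = 3.8 + 0.5·0.3 = 3.95.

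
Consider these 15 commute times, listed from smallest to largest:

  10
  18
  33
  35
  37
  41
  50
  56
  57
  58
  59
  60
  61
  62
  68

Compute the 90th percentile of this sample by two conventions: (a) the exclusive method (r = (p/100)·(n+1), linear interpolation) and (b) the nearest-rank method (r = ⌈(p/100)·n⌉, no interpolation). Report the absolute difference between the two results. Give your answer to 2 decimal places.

n = 15.
(a) r = 14.4; between ranks 14 (62) and 15 (68): 64.4.
(b) the nearest-rank method: rank 14 → 62.
|64.4 − 62| = 2.4.

2.40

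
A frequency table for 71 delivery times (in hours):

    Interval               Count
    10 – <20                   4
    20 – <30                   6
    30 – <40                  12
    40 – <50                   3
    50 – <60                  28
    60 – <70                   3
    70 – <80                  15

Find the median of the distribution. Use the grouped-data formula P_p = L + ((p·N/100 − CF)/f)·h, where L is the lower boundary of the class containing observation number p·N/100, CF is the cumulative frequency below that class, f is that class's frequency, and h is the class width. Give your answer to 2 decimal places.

N = 71; target position k = 50/100 · 71 = 35.5.
Cumulative frequencies: 4, 10, 22, 25, 53, 56, 71.
Observation 35.5 falls in the class 50 – <60.
L = 50, CF = 25, f = 28, h = 10.
P50 = 50 + ((35.5 − 25)/28)·10 = 50 + 3.75 = 53.75.

53.75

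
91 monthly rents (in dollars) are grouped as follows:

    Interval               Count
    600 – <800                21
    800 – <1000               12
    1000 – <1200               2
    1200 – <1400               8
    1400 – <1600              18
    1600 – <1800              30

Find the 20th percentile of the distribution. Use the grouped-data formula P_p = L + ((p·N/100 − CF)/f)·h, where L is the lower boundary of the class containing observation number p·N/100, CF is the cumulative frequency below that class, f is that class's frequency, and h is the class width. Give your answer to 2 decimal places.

773.33

N = 91; target position k = 20/100 · 91 = 18.2.
Cumulative frequencies: 21, 33, 35, 43, 61, 91.
Observation 18.2 falls in the class 600 – <800.
L = 600, CF = 0, f = 21, h = 200.
P20 = 600 + ((18.2 − 0)/21)·200 = 600 + 173.333 = 773.333.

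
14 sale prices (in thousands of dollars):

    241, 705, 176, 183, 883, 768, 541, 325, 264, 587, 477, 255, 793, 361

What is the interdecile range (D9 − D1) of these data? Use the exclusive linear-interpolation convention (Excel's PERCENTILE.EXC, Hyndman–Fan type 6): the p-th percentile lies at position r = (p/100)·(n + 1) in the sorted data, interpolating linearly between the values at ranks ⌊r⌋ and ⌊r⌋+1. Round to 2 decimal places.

658.50

Sorted: 176, 183, 241, 255, 264, 325, 361, 477, 541, 587, 705, 768, 793, 883.
n = 14.
P10: r = 1.5; ranks 1–2 are 176, 183; interpolating gives 179.5.
P90: r = 13.5; ranks 13–14 are 793, 883; interpolating gives 838.
Difference: 838 − 179.5 = 658.5.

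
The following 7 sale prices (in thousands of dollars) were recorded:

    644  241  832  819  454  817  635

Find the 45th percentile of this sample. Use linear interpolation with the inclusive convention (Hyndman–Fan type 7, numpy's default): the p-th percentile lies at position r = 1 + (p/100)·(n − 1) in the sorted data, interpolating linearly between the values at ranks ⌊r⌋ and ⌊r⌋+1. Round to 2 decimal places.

Sorted: 241, 454, 635, 644, 817, 819, 832.
n = 7.
r = 1 + (45/100)·(7 − 1) = 1 + 2.7 = 3.7.
Rank 3 is 635 and rank 4 is 644.
Interpolate: 635 + 0.7·(644 − 635) = 635 + 0.7·9 = 641.3.

641.30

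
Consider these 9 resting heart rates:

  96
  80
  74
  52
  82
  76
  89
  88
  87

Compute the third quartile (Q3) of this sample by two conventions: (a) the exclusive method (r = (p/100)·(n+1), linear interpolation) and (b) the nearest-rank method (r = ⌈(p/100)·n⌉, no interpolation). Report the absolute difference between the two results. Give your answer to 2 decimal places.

0.50

Sorted: 52, 74, 76, 80, 82, 87, 88, 89, 96.
n = 9.
(a) r = 7.5; between ranks 7 (88) and 8 (89): 88.5.
(b) the nearest-rank method: rank 7 → 88.
|88.5 − 88| = 0.5.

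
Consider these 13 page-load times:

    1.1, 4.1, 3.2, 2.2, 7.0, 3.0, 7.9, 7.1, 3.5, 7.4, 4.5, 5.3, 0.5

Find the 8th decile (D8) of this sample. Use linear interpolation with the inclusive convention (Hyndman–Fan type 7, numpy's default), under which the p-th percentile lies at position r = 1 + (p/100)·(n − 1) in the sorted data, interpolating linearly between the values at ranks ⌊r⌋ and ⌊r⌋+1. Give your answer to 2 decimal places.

7.06

Sorted: 0.5, 1.1, 2.2, 3.0, 3.2, 3.5, 4.1, 4.5, 5.3, 7.0, 7.1, 7.4, 7.9.
n = 13.
r = 1 + (80/100)·(13 − 1) = 1 + 9.6 = 10.6.
Rank 10 is 7.0 and rank 11 is 7.1.
Interpolate: 7.0 + 0.6·(7.1 − 7.0) = 7.0 + 0.6·0.1 = 7.06.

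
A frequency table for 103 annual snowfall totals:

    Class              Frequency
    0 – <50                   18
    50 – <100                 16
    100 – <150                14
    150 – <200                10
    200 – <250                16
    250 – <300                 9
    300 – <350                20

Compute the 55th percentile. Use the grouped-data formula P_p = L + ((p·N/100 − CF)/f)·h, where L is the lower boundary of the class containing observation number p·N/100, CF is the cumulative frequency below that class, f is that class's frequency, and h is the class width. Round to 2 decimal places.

193.25

N = 103; target position k = 55/100 · 103 = 56.65.
Cumulative frequencies: 18, 34, 48, 58, 74, 83, 103.
Observation 56.65 falls in the class 150 – <200.
L = 150, CF = 48, f = 10, h = 50.
P55 = 150 + ((56.65 − 48)/10)·50 = 150 + 43.25 = 193.25.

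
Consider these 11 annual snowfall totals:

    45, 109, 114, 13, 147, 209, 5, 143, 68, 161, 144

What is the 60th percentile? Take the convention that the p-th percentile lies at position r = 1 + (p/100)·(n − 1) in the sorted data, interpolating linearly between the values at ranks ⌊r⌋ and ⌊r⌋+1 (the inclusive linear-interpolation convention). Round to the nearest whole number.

143

Sorted: 5, 13, 45, 68, 109, 114, 143, 144, 147, 161, 209.
n = 11.
r = 1 + (60/100)·(11 − 1) = 1 + 6 = 7.
r is an integer, so P60 is the value at rank 7: 143.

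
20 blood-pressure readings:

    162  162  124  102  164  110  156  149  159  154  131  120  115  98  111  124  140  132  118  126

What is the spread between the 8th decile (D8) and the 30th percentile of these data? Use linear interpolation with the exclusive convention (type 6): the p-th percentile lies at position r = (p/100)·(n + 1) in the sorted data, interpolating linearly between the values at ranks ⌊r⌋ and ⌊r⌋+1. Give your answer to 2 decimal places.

39.80

Sorted: 98, 102, 110, 111, 115, 118, 120, 124, 124, 126, 131, 132, 140, 149, 154, 156, 159, 162, 162, 164.
n = 20.
P30: r = 6.3; ranks 6–7 are 118, 120; interpolating gives 118.6.
P80: r = 16.8; ranks 16–17 are 156, 159; interpolating gives 158.4.
Difference: 158.4 − 118.6 = 39.8.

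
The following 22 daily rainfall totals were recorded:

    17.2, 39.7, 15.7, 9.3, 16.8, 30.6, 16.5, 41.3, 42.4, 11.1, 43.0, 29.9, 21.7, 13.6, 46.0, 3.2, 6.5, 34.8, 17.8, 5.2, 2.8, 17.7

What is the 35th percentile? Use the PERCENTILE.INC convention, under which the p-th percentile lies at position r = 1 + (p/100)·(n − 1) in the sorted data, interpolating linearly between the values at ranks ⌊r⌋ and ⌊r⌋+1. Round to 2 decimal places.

Sorted: 2.8, 3.2, 5.2, 6.5, 9.3, 11.1, 13.6, 15.7, 16.5, 16.8, 17.2, 17.7, 17.8, 21.7, 29.9, 30.6, 34.8, 39.7, 41.3, 42.4, 43.0, 46.0.
n = 22.
r = 1 + (35/100)·(22 − 1) = 1 + 7.35 = 8.35.
Rank 8 is 15.7 and rank 9 is 16.5.
Interpolate: 15.7 + 0.35·(16.5 − 15.7) = 15.7 + 0.35·0.8 = 15.98.

15.98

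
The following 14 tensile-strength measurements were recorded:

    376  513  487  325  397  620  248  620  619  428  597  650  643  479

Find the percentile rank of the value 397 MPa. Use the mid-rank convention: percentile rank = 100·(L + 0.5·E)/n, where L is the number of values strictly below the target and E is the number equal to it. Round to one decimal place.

Sorted: 248, 325, 376, 397, 428, 479, 487, 513, 597, 619, 620, 620, 643, 650.
Count below 397: L = 3; count equal: E = 1; n = 14.
Percentile rank = 100·(3 + 0.5·1)/14 = 100·3.5/14 = 25.

25.0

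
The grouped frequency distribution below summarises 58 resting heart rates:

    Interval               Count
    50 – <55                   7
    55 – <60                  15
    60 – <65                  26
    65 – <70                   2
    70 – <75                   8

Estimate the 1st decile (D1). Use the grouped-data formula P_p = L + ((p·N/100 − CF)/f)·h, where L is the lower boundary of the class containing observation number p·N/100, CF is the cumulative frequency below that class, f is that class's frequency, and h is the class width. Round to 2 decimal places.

54.14

N = 58; target position k = 10/100 · 58 = 5.8.
Cumulative frequencies: 7, 22, 48, 50, 58.
Observation 5.8 falls in the class 50 – <55.
L = 50, CF = 0, f = 7, h = 5.
P10 = 50 + ((5.8 − 0)/7)·5 = 50 + 4.14286 = 54.1429.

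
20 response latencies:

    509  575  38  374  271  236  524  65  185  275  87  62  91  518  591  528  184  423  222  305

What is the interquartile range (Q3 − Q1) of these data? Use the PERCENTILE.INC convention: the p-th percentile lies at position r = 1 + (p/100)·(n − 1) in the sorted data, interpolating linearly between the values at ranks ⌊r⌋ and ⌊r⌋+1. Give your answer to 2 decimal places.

350.50

Sorted: 38, 62, 65, 87, 91, 184, 185, 222, 236, 271, 275, 305, 374, 423, 509, 518, 524, 528, 575, 591.
n = 20.
P25: r = 5.75; ranks 5–6 are 91, 184; interpolating gives 160.75.
P75: r = 15.25; ranks 15–16 are 509, 518; interpolating gives 511.25.
Difference: 511.25 − 160.75 = 350.5.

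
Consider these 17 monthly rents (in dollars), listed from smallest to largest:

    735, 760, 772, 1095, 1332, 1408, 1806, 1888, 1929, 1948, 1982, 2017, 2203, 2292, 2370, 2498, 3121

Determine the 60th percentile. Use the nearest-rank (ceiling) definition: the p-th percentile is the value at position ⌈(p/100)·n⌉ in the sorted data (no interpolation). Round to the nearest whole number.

n = 17.
Position = ⌈60/100 · 17⌉ = ⌈10.2⌉ = 11.
The value at rank 11 is 1982.

1982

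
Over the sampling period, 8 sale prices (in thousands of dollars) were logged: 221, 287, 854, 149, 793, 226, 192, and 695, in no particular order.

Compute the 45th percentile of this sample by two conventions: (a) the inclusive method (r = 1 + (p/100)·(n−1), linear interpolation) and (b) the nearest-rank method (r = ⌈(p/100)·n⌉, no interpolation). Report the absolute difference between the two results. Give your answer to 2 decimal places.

9.15

Sorted: 149, 192, 221, 226, 287, 695, 793, 854.
n = 8.
(a) r = 4.15; between ranks 4 (226) and 5 (287): 235.15.
(b) the nearest-rank method: rank 4 → 226.
|235.15 − 226| = 9.15.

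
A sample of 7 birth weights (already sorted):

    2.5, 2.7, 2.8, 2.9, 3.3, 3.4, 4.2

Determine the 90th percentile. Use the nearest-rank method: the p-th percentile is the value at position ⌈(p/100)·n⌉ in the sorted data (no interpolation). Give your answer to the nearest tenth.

4.2

n = 7.
Position = ⌈90/100 · 7⌉ = ⌈6.3⌉ = 7.
The value at rank 7 is 4.2.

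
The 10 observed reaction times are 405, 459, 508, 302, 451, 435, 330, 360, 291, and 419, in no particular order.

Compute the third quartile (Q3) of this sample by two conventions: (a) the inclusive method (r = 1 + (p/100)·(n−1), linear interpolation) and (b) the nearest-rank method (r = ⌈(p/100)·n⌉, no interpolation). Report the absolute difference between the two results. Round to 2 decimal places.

4.00

Sorted: 291, 302, 330, 360, 405, 419, 435, 451, 459, 508.
n = 10.
(a) r = 7.75; between ranks 7 (435) and 8 (451): 447.
(b) the nearest-rank method: rank 8 → 451.
|447 − 451| = 4.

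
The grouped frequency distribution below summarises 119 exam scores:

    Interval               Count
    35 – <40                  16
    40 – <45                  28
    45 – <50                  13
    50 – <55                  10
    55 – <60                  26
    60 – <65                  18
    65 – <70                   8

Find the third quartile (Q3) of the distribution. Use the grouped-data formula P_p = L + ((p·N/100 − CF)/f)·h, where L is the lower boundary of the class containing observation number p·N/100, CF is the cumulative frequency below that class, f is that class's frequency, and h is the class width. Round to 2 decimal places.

59.28

N = 119; target position k = 75/100 · 119 = 89.25.
Cumulative frequencies: 16, 44, 57, 67, 93, 111, 119.
Observation 89.25 falls in the class 55 – <60.
L = 55, CF = 67, f = 26, h = 5.
P75 = 55 + ((89.25 − 67)/26)·5 = 55 + 4.27885 = 59.2788.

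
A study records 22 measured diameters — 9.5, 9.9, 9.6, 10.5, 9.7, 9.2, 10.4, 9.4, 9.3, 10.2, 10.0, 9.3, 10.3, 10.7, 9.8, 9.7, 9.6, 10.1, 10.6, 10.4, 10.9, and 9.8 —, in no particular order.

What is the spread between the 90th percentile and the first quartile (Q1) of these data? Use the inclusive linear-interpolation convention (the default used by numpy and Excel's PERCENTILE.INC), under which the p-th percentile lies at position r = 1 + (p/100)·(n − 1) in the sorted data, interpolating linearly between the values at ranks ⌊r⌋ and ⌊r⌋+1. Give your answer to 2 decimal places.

Sorted: 9.2, 9.3, 9.3, 9.4, 9.5, 9.6, 9.6, 9.7, 9.7, 9.8, 9.8, 9.9, 10.0, 10.1, 10.2, 10.3, 10.4, 10.4, 10.5, 10.6, 10.7, 10.9.
n = 22.
P25: r = 6.25; ranks 6–7 are 9.6, 9.6; interpolating gives 9.6.
P90: r = 19.9; ranks 19–20 are 10.5, 10.6; interpolating gives 10.59.
Difference: 10.59 − 9.6 = 0.99.

0.99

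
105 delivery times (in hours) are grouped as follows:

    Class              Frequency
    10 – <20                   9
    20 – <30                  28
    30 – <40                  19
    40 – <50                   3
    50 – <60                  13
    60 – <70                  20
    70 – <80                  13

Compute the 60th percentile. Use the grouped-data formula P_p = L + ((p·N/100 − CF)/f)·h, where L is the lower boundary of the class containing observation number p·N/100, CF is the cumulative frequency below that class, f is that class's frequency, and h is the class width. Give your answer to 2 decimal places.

53.08

N = 105; target position k = 60/100 · 105 = 63.
Cumulative frequencies: 9, 37, 56, 59, 72, 92, 105.
Observation 63 falls in the class 50 – <60.
L = 50, CF = 59, f = 13, h = 10.
P60 = 50 + ((63 − 59)/13)·10 = 50 + 3.07692 = 53.0769.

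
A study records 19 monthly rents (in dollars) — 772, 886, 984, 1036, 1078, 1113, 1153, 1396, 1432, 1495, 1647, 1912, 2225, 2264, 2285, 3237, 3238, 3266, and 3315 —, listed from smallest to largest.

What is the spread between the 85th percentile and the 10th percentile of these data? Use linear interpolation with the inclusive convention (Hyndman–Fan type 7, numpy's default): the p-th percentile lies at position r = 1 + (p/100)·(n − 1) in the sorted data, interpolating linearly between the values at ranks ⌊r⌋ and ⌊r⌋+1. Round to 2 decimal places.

n = 19.
P10: r = 2.8; ranks 2–3 are 886, 984; interpolating gives 964.4.
P85: r = 16.3; ranks 16–17 are 3237, 3238; interpolating gives 3237.3.
Difference: 3237.3 − 964.4 = 2272.9.

2272.90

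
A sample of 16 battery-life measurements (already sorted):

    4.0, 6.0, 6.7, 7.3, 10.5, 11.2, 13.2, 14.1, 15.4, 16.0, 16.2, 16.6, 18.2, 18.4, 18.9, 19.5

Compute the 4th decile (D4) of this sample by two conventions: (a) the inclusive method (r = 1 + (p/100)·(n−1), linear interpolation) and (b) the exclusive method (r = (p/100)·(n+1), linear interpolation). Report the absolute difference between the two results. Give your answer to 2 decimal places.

0.40

n = 16.
(a) r = 7 → value at rank 7 = 13.2.
(b) r = 6.8; between ranks 6 (11.2) and 7 (13.2): 12.8.
|13.2 − 12.8| = 0.4.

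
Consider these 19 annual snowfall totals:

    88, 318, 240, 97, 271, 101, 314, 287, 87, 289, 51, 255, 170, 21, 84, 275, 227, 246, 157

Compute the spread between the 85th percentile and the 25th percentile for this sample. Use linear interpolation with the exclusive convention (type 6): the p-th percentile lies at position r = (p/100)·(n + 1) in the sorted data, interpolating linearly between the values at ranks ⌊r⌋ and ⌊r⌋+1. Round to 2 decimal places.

Sorted: 21, 51, 84, 87, 88, 97, 101, 157, 170, 227, 240, 246, 255, 271, 275, 287, 289, 314, 318.
n = 19.
P25: r = 5 (integer) → 88.
P85: r = 17 (integer) → 289.
Difference: 289 − 88 = 201.

201.00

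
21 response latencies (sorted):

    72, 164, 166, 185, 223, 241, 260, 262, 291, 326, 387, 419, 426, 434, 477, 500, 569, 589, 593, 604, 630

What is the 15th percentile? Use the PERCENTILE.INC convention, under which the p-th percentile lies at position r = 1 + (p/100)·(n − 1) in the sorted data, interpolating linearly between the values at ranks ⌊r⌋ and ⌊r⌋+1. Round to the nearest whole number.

n = 21.
r = 1 + (15/100)·(21 − 1) = 1 + 3 = 4.
r is an integer, so P15 is the value at rank 4: 185.

185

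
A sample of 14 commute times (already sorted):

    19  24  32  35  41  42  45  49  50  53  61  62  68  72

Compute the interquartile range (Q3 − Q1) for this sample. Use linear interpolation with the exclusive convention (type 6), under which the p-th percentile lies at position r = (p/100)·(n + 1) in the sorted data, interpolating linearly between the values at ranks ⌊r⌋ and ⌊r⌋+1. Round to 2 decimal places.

27.00

n = 14.
P25: r = 3.75; ranks 3–4 are 32, 35; interpolating gives 34.25.
P75: r = 11.25; ranks 11–12 are 61, 62; interpolating gives 61.25.
Difference: 61.25 − 34.25 = 27.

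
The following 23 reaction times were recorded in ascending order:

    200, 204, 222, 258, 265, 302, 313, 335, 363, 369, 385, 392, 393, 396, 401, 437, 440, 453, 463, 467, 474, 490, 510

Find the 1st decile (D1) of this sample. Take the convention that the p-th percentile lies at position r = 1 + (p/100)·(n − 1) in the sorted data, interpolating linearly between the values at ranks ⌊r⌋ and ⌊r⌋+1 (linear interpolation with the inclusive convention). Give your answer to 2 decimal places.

n = 23.
r = 1 + (10/100)·(23 − 1) = 1 + 2.2 = 3.2.
Rank 3 is 222 and rank 4 is 258.
Interpolate: 222 + 0.2·(258 − 222) = 222 + 0.2·36 = 229.2.

229.20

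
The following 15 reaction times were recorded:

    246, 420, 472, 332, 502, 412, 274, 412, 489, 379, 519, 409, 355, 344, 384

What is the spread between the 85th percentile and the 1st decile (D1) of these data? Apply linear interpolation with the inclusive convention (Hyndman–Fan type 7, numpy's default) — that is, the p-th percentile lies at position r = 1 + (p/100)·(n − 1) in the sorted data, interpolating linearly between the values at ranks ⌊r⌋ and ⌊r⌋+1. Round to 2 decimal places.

Sorted: 246, 274, 332, 344, 355, 379, 384, 409, 412, 412, 420, 472, 489, 502, 519.
n = 15.
P10: r = 2.4; ranks 2–3 are 274, 332; interpolating gives 297.2.
P85: r = 12.9; ranks 12–13 are 472, 489; interpolating gives 487.3.
Difference: 487.3 − 297.2 = 190.1.

190.10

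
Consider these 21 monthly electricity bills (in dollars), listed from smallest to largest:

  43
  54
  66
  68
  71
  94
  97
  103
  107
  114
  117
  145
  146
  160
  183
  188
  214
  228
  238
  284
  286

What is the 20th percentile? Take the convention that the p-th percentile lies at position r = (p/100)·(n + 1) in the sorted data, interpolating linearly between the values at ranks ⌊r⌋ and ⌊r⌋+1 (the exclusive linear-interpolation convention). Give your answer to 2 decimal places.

n = 21.
r = (20/100)·(21 + 1) = 4.4.
Rank 4 is 68 and rank 5 is 71.
Interpolate: 68 + 0.4·(71 − 68) = 68 + 0.4·3 = 69.2.

69.20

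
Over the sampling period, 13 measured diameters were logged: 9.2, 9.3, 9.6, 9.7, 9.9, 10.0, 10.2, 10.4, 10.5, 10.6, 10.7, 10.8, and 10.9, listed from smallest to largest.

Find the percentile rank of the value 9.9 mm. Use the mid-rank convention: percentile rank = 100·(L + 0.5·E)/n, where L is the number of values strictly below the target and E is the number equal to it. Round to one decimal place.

34.6

Count below 9.9: L = 4; count equal: E = 1; n = 13.
Percentile rank = 100·(4 + 0.5·1)/13 = 100·4.5/13 = 34.62.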